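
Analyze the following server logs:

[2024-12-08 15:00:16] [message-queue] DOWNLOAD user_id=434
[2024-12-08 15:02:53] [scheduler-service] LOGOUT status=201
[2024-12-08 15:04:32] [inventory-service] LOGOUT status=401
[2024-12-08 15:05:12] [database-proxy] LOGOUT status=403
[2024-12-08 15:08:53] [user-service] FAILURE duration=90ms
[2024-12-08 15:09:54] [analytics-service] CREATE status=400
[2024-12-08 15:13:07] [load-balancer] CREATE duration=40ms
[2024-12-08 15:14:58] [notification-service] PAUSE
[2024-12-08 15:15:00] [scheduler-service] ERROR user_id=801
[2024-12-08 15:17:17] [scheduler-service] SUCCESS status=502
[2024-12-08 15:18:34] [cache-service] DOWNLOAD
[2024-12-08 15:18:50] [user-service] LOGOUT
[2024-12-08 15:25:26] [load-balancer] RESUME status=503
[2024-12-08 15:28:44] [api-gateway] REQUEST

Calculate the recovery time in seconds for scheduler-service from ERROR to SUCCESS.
137

To calculate recovery time:

1. Find ERROR event for scheduler-service: 2024-12-08 15:15:00
2. Find next SUCCESS event for scheduler-service: 2024-12-08 15:17:17
3. Recovery time: 2024-12-08 15:17:17 - 2024-12-08 15:15:00 = 137 seconds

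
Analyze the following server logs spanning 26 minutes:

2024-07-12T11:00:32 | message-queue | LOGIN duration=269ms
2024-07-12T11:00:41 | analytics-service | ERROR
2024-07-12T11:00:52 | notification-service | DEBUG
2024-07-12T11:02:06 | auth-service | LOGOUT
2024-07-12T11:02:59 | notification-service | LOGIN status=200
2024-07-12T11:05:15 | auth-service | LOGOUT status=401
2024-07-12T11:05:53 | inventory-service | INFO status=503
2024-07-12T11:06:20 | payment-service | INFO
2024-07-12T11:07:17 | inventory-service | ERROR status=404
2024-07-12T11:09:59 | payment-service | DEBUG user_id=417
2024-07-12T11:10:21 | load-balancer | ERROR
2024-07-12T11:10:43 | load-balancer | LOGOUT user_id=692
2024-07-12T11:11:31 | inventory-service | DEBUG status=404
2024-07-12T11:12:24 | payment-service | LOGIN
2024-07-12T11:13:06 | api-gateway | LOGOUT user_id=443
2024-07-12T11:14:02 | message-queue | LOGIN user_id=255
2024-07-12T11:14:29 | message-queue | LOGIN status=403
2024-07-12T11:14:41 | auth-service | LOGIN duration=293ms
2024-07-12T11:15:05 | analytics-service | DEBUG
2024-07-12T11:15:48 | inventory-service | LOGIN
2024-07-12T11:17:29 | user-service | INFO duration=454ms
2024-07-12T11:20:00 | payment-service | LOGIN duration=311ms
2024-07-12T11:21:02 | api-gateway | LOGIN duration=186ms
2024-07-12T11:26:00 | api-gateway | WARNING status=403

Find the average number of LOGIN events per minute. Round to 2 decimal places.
0.35

To calculate the rate:

1. Count total LOGIN events: 9
2. Total time period: 26 minutes
3. Rate = 9 / 26 = 0.35 events per minute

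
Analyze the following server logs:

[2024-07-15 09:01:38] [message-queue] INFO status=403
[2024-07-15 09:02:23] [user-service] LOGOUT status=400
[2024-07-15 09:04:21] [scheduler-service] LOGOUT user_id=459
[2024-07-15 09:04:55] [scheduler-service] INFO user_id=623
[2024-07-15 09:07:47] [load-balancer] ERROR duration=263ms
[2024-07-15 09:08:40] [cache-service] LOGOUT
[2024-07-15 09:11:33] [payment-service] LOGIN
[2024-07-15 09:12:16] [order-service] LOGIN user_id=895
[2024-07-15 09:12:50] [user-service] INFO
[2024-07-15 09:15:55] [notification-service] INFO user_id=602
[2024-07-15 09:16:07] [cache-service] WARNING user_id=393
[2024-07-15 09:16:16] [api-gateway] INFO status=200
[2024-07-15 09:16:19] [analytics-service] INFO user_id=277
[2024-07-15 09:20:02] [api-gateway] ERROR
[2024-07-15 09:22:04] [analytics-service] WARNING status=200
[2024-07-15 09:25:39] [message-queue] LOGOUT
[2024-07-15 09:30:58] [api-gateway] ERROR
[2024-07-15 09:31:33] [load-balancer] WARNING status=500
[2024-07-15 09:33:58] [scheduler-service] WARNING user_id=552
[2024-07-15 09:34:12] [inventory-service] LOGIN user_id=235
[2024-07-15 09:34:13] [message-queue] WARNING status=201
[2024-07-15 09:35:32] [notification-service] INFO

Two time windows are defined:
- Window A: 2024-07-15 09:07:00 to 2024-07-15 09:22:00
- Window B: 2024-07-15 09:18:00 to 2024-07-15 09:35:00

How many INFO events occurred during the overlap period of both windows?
0

To find overlap events:

1. Window A: 2024-07-15 09:07:00 to 2024-07-15 09:22:00
2. Window B: 2024-07-15 09:18:00 to 2024-07-15 09:35:00
3. Overlap period: 2024-07-15 09:18:00 to 2024-07-15 09:22:00
4. Count INFO events in overlap: 0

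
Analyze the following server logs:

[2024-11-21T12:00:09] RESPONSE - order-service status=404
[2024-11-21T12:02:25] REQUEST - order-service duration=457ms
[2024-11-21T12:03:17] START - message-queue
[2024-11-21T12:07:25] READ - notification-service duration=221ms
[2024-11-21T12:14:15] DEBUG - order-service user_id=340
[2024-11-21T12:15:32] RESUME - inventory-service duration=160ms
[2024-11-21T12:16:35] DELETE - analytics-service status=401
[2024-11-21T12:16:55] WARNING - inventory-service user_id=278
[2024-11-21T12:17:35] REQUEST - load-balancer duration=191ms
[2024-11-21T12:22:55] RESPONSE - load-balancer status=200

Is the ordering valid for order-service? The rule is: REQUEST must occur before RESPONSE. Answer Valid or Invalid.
Invalid

To validate ordering:

1. Required order: REQUEST → RESPONSE
2. Rule: REQUEST must occur before RESPONSE
3. Check actual order of events for order-service
4. Result: Invalid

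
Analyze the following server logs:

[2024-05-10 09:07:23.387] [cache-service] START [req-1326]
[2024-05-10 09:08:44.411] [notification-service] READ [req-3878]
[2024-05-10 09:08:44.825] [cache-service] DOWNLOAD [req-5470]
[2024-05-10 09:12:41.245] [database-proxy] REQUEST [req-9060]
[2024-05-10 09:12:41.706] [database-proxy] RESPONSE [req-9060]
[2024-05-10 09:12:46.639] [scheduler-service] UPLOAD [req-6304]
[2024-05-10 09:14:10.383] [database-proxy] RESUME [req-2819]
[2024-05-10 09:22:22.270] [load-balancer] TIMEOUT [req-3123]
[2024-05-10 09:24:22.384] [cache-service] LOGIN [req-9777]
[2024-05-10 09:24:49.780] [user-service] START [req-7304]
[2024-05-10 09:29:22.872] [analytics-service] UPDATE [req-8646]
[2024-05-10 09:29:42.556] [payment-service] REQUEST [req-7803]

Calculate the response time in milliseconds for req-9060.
461

To calculate latency:

1. Find REQUEST with id req-9060: 2024-05-10 09:12:41.245
2. Find RESPONSE with id req-9060: 2024-05-10 09:12:41.706
3. Latency: 2024-05-10 09:12:41.706 - 2024-05-10 09:12:41.245 = 461ms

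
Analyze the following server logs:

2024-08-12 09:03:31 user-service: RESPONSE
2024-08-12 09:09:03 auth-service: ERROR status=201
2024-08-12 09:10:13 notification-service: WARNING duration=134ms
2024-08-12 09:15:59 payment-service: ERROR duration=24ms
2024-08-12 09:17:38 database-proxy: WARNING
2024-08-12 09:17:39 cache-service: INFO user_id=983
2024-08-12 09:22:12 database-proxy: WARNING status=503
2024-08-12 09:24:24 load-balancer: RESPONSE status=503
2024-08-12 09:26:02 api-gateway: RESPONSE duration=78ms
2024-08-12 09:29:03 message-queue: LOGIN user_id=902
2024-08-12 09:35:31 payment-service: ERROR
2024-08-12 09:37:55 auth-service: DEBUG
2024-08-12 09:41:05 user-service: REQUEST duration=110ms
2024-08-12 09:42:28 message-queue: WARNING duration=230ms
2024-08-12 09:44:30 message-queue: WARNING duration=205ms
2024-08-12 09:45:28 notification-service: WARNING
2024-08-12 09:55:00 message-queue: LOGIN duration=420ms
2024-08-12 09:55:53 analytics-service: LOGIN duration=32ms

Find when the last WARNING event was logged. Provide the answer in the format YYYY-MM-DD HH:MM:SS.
2024-08-12 09:45:28

To find the last event:

1. Filter for all WARNING events
2. Sort by timestamp
3. Select the last one
4. Timestamp: 2024-08-12 09:45:28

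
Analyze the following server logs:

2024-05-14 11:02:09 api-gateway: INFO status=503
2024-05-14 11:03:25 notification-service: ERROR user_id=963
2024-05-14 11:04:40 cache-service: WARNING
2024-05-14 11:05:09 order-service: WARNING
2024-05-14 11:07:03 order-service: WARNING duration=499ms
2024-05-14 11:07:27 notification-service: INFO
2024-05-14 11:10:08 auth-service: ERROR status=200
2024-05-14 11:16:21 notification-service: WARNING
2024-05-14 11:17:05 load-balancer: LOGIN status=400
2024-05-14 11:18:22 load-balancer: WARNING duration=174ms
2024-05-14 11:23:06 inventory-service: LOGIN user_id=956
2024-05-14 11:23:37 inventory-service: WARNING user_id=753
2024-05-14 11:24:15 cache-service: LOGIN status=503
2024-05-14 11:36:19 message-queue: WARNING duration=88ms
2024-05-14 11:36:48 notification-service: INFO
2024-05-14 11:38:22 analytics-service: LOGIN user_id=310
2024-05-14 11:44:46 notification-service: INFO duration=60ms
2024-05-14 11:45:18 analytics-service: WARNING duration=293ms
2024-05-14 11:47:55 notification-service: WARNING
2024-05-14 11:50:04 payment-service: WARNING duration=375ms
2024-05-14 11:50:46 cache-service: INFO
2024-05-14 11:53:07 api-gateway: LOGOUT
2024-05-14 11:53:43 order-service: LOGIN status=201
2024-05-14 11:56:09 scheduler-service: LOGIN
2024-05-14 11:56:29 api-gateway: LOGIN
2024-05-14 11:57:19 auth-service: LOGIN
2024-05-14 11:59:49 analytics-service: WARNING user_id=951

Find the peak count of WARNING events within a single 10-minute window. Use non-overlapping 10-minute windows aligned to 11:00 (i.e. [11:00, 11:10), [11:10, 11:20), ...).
3

To find the burst window:

1. Divide the log period into non-overlapping 10-minute windows starting at 11:00
2. Count WARNING events in each window
3. Find the window with maximum count
4. Maximum events in a window: 3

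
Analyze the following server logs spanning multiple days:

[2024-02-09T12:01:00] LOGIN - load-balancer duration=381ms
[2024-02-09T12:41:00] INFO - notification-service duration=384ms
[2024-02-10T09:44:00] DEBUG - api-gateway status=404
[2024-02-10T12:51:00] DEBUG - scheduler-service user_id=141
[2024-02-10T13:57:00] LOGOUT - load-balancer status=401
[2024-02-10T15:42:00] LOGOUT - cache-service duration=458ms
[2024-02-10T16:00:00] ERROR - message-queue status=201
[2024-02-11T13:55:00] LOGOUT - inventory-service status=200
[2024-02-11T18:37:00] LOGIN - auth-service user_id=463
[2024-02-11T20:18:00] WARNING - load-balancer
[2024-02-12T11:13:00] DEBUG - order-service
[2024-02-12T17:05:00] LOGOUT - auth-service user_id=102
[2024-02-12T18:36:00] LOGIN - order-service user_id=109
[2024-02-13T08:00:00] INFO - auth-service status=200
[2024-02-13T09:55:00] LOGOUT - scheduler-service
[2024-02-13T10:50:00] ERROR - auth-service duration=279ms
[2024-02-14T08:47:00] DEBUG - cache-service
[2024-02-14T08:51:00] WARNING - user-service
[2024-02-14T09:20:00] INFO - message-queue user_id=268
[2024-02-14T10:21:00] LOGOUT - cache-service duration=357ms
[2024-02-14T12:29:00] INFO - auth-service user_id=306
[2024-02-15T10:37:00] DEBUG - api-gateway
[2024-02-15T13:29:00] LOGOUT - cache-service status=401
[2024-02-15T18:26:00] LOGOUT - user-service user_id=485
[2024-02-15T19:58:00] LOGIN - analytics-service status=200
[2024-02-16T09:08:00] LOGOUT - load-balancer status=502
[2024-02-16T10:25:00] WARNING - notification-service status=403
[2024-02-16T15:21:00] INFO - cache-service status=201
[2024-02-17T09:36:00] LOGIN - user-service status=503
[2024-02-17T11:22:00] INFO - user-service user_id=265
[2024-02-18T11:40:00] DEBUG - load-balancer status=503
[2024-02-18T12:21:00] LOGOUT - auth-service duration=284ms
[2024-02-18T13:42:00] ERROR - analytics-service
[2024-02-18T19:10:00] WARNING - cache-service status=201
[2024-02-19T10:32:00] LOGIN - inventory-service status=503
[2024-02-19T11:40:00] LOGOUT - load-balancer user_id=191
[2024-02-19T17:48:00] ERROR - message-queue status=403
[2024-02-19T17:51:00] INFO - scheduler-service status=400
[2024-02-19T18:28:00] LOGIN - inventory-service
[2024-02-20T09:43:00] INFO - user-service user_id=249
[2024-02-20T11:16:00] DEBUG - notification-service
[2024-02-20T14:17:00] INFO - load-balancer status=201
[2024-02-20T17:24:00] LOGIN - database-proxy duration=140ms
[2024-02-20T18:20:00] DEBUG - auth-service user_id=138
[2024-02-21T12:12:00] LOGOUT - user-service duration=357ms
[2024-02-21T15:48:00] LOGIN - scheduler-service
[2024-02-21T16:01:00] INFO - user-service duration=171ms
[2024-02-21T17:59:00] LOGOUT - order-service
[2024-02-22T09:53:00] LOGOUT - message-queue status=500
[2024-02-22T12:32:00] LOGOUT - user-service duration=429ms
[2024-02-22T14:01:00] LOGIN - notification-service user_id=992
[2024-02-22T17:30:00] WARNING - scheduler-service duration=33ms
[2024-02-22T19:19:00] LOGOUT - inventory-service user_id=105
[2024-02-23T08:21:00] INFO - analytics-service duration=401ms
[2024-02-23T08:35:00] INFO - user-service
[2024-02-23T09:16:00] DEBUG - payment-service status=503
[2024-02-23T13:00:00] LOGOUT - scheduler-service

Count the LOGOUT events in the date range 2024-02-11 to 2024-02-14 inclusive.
4

To filter by date range:

1. Date range: 2024-02-11 through 2024-02-14, both dates inclusive
2. Filter for LOGOUT events whose date falls in this range
3. Count matching events: 4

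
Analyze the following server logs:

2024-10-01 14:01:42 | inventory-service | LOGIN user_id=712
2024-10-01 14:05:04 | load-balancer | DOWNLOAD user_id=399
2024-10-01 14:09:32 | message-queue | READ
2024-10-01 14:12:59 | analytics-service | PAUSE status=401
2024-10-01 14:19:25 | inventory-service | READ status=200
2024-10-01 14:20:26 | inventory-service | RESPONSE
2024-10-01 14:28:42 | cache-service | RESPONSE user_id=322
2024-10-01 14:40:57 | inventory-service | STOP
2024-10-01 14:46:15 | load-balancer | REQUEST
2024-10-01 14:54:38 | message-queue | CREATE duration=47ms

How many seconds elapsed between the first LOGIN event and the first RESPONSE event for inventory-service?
1124

To find the time between events:

1. Locate the first LOGIN event for inventory-service: 2024-10-01 14:01:42
2. Locate the first RESPONSE event for inventory-service: 2024-10-01 14:20:26
3. Calculate the difference: 2024-10-01 14:20:26 - 2024-10-01 14:01:42 = 1124 seconds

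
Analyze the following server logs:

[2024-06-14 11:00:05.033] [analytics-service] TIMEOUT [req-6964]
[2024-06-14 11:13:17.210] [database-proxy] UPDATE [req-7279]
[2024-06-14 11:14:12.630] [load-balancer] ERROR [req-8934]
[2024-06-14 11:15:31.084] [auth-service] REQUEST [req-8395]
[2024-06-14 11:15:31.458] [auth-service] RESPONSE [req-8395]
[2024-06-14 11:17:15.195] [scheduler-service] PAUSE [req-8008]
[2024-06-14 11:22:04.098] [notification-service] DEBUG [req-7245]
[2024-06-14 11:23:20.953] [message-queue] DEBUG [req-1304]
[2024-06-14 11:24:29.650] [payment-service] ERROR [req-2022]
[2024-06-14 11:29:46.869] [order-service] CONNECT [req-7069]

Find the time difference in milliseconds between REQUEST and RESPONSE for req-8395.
374

To calculate latency:

1. Find REQUEST with id req-8395: 2024-06-14 11:15:31.084
2. Find RESPONSE with id req-8395: 2024-06-14 11:15:31.458
3. Latency: 2024-06-14 11:15:31.458 - 2024-06-14 11:15:31.084 = 374ms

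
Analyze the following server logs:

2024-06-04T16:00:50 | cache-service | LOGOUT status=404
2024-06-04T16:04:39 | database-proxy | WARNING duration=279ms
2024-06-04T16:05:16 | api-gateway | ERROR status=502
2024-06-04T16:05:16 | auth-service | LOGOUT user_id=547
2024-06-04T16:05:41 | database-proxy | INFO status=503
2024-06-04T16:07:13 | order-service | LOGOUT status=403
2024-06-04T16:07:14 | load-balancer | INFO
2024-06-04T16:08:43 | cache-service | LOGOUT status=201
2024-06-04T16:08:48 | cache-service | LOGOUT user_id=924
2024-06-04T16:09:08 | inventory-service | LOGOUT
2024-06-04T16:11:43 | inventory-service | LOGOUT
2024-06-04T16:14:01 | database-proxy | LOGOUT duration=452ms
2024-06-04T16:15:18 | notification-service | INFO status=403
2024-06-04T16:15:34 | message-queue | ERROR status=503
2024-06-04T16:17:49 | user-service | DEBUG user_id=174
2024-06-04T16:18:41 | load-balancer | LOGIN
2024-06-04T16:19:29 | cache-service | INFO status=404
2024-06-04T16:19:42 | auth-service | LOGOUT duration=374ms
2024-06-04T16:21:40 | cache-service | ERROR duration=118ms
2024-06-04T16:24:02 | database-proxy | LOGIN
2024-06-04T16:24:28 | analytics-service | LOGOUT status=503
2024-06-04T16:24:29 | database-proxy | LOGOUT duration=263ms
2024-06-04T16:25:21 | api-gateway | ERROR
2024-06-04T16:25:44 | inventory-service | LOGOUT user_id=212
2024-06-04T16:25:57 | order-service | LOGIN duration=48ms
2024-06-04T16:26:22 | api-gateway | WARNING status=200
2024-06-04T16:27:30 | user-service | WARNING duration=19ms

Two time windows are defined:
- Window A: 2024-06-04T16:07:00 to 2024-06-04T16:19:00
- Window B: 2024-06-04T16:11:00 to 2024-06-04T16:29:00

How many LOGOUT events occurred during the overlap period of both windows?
2

To find overlap events:

1. Window A: 2024-06-04T16:07:00 to 2024-06-04T16:19:00
2. Window B: 2024-06-04T16:11:00 to 2024-06-04T16:29:00
3. Overlap period: 2024-06-04T16:11:00 to 2024-06-04T16:19:00
4. Count LOGOUT events in overlap: 2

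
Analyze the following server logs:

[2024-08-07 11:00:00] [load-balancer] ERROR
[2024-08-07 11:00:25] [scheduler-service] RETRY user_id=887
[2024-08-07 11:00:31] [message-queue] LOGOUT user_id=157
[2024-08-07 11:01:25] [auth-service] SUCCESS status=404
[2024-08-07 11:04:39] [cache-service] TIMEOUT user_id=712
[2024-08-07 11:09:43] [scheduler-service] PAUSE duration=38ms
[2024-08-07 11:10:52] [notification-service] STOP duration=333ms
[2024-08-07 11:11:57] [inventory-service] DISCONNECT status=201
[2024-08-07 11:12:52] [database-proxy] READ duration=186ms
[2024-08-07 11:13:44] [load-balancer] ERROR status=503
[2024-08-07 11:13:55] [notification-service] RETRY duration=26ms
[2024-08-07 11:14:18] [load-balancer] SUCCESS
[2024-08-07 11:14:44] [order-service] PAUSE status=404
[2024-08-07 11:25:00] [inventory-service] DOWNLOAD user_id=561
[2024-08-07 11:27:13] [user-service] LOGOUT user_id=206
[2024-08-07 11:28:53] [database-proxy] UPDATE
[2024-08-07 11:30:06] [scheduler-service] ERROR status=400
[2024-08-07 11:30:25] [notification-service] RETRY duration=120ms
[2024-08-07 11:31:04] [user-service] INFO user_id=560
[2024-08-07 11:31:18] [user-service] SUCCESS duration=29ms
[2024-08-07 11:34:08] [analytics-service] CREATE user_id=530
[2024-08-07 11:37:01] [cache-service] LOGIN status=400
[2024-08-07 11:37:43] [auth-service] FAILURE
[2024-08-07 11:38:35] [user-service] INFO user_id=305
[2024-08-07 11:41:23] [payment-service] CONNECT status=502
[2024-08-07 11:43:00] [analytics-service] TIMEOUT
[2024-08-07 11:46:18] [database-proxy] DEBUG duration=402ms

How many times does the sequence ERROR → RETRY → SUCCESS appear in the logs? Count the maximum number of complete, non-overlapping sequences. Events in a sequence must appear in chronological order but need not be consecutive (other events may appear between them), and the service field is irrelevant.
3

To count sequences:

1. Look for pattern: ERROR → RETRY → SUCCESS
2. Greedily scan the log in chronological order, matching each sequence element in turn (ignoring service)
3. Each time the full pattern completes, increment the count and restart matching from the next event
4. Complete non-overlapping sequences found: 3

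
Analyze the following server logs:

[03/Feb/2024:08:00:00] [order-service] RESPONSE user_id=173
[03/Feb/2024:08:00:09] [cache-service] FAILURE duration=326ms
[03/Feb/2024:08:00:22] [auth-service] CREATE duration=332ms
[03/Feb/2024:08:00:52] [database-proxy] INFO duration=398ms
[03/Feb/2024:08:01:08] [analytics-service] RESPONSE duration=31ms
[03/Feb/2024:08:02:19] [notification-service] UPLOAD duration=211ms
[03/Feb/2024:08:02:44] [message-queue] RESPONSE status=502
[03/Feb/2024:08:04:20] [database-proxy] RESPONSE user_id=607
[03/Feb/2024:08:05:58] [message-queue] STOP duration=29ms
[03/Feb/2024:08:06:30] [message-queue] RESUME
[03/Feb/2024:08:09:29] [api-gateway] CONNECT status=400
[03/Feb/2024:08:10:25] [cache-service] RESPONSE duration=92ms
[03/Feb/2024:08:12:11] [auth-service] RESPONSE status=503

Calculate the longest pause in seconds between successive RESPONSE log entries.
365

To find the longest gap:

1. Extract all RESPONSE events in chronological order
2. Calculate time differences between consecutive events
3. Find the maximum difference
4. Longest gap: 365 seconds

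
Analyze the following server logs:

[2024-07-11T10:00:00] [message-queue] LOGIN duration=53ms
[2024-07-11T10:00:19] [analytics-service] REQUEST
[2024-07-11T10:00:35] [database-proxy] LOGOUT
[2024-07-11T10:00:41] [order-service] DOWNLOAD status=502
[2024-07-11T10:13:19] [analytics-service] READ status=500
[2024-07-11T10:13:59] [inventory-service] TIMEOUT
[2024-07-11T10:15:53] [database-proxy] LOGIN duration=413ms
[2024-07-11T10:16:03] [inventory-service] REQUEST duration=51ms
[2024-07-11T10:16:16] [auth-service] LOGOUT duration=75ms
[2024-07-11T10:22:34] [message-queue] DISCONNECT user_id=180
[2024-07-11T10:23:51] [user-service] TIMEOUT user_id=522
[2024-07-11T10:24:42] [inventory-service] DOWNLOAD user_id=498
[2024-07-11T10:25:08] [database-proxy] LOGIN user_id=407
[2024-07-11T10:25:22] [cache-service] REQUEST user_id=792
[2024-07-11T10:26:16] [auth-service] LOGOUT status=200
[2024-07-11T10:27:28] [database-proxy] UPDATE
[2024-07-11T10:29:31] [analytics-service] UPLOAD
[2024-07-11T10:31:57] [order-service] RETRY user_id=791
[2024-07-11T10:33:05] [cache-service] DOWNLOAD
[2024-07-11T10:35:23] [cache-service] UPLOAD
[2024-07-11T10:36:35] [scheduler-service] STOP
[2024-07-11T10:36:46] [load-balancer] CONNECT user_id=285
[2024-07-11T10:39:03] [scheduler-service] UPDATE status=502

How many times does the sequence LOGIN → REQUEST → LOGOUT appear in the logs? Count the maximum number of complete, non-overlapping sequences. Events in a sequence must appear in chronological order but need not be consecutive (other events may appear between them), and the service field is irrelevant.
3

To count sequences:

1. Look for pattern: LOGIN → REQUEST → LOGOUT
2. Greedily scan the log in chronological order, matching each sequence element in turn (ignoring service)
3. Each time the full pattern completes, increment the count and restart matching from the next event
4. Complete non-overlapping sequences found: 3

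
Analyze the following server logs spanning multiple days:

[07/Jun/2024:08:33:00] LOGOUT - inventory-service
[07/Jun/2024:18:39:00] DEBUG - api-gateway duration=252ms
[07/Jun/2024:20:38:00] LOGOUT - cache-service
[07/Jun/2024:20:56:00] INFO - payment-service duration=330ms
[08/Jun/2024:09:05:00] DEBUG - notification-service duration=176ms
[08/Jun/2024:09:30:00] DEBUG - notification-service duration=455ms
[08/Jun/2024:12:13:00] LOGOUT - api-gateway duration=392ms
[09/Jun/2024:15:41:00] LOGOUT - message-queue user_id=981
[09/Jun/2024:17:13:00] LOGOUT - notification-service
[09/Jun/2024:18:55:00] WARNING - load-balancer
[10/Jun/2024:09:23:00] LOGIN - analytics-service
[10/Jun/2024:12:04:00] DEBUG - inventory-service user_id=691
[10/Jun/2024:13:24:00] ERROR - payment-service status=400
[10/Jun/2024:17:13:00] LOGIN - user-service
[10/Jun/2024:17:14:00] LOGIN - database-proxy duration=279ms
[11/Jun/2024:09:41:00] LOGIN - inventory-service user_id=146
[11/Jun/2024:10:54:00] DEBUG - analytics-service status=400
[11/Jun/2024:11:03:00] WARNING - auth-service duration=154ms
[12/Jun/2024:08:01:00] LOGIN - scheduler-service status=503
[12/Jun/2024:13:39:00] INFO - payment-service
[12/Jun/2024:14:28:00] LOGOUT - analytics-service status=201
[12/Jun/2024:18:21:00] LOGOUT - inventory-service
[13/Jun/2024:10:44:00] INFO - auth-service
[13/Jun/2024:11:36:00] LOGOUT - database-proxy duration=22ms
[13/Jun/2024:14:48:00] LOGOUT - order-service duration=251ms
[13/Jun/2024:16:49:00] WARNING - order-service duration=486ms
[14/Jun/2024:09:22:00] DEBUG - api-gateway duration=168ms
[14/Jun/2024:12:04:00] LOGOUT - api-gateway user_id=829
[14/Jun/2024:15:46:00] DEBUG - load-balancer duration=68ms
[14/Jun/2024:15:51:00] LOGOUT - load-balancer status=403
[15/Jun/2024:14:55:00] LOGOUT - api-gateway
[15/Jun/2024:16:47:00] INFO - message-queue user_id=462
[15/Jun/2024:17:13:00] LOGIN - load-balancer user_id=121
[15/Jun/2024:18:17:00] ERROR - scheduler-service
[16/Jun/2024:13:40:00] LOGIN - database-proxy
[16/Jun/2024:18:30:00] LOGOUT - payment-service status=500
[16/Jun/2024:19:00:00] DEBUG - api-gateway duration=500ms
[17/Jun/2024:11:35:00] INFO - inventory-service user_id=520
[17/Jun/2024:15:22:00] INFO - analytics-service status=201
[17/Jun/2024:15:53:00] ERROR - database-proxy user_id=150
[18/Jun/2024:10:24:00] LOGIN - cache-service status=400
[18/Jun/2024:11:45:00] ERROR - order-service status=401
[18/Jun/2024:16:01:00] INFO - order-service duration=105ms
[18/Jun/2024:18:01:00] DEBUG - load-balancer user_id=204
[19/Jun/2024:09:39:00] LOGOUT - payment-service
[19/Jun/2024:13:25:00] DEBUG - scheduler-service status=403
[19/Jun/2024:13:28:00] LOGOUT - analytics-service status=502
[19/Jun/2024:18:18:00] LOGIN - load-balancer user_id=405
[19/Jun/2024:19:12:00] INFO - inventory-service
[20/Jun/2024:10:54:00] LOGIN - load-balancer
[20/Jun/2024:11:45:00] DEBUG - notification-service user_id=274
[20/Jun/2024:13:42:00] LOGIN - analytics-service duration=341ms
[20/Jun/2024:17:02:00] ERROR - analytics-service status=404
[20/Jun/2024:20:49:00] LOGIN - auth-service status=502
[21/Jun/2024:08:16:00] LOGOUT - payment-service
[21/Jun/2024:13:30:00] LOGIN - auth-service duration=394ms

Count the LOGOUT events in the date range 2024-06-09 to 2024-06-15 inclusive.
9

To filter by date range:

1. Date range: 2024-06-09 through 2024-06-15, both dates inclusive
2. Filter for LOGOUT events whose date falls in this range
3. Count matching events: 9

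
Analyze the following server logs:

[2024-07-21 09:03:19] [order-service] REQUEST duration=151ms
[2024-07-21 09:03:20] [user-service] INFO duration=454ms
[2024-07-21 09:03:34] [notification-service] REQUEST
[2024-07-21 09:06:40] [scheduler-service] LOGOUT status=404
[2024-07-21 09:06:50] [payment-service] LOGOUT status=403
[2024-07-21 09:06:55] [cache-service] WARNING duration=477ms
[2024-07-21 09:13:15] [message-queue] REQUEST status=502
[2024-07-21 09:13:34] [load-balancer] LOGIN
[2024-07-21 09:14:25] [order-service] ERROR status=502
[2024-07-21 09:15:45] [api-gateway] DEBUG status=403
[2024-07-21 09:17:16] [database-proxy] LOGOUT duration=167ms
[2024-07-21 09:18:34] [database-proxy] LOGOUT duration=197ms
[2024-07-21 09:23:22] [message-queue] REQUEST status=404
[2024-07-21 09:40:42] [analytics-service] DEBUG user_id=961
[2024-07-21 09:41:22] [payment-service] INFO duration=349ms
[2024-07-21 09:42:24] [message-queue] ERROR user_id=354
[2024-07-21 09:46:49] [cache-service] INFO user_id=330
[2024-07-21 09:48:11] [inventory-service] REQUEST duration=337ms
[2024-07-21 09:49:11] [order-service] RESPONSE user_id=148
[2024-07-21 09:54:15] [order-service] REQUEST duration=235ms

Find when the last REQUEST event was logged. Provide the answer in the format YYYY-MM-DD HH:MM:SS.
2024-07-21 09:54:15

To find the last event:

1. Filter for all REQUEST events
2. Sort by timestamp
3. Select the last one
4. Timestamp: 2024-07-21 09:54:15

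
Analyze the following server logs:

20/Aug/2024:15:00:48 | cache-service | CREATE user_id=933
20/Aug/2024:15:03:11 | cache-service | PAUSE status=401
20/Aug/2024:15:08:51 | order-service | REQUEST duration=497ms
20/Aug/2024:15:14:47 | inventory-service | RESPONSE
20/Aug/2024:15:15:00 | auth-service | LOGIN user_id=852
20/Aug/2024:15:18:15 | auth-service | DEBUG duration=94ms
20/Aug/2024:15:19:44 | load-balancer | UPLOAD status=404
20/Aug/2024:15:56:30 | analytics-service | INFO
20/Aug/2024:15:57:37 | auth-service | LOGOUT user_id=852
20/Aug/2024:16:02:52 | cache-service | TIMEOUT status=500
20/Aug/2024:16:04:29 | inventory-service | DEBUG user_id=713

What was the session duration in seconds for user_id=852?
2557

To calculate session duration:

1. Find LOGIN event for user_id=852: 20/Aug/2024:15:15:00
2. Find LOGOUT event for user_id=852: 20/Aug/2024:15:57:37
3. Session duration: 20/Aug/2024:15:57:37 - 20/Aug/2024:15:15:00 = 2557 seconds (42 minutes)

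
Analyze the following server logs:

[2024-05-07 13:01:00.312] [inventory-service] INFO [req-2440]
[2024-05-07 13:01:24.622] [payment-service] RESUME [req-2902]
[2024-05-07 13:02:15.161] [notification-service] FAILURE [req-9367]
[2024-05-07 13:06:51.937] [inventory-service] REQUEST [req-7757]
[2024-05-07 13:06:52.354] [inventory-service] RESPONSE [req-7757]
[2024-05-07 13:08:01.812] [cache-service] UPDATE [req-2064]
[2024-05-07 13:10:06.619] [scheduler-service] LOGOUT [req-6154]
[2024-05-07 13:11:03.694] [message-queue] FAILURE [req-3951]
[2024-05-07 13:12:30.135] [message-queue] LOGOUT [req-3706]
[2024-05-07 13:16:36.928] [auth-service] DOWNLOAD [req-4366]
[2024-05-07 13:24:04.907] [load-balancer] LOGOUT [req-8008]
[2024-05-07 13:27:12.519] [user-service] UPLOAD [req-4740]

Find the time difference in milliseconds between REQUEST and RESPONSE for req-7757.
417

To calculate latency:

1. Find REQUEST with id req-7757: 2024-05-07 13:06:51.937
2. Find RESPONSE with id req-7757: 2024-05-07 13:06:52.354
3. Latency: 2024-05-07 13:06:52.354 - 2024-05-07 13:06:51.937 = 417ms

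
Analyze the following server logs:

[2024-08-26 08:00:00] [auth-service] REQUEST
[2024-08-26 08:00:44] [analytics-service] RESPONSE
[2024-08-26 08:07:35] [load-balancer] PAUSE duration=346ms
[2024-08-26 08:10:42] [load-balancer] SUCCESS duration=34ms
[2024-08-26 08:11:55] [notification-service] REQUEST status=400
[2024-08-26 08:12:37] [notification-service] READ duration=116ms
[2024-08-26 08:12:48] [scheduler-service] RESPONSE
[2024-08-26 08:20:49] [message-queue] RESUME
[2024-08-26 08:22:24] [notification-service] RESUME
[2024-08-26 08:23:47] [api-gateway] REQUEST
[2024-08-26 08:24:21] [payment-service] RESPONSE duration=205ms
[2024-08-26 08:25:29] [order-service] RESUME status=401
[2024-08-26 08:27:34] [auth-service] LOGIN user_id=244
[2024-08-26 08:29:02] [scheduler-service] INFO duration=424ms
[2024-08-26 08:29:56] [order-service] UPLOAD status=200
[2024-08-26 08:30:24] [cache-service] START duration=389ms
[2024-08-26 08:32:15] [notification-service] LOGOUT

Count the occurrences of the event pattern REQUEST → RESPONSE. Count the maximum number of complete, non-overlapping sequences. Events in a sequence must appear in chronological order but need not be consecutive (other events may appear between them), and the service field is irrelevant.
3

To count sequences:

1. Look for pattern: REQUEST → RESPONSE
2. Greedily scan the log in chronological order, matching each sequence element in turn (ignoring service)
3. Each time the full pattern completes, increment the count and restart matching from the next event
4. Complete non-overlapping sequences found: 3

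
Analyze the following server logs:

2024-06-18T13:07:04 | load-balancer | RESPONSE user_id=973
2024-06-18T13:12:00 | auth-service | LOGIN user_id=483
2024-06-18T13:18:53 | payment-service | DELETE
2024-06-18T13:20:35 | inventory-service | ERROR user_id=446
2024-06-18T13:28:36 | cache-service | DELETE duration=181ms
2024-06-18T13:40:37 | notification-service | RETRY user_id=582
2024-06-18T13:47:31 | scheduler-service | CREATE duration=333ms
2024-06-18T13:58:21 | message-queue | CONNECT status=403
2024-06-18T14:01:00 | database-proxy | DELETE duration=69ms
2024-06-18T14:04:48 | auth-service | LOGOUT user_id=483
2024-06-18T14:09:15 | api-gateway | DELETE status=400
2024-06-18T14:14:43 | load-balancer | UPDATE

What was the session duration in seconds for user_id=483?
3168

To calculate session duration:

1. Find LOGIN event for user_id=483: 2024-06-18T13:12:00
2. Find LOGOUT event for user_id=483: 2024-06-18T14:04:48
3. Session duration: 2024-06-18T14:04:48 - 2024-06-18T13:12:00 = 3168 seconds (52 minutes)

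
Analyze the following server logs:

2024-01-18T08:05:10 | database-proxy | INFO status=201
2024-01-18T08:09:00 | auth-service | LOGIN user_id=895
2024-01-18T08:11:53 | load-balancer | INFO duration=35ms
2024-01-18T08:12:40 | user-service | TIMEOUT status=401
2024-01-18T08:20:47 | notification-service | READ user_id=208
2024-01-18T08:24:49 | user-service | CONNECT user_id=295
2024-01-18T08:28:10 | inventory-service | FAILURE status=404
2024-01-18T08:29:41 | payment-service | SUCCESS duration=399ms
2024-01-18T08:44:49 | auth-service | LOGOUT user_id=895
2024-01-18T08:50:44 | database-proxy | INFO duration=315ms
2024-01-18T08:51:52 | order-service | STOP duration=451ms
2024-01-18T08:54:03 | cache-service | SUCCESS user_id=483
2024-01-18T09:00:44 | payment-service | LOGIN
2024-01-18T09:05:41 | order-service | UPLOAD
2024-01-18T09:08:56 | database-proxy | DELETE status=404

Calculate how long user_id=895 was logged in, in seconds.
2149

To calculate session duration:

1. Find LOGIN event for user_id=895: 2024-01-18T08:09:00
2. Find LOGOUT event for user_id=895: 2024-01-18T08:44:49
3. Session duration: 2024-01-18T08:44:49 - 2024-01-18T08:09:00 = 2149 seconds (35 minutes)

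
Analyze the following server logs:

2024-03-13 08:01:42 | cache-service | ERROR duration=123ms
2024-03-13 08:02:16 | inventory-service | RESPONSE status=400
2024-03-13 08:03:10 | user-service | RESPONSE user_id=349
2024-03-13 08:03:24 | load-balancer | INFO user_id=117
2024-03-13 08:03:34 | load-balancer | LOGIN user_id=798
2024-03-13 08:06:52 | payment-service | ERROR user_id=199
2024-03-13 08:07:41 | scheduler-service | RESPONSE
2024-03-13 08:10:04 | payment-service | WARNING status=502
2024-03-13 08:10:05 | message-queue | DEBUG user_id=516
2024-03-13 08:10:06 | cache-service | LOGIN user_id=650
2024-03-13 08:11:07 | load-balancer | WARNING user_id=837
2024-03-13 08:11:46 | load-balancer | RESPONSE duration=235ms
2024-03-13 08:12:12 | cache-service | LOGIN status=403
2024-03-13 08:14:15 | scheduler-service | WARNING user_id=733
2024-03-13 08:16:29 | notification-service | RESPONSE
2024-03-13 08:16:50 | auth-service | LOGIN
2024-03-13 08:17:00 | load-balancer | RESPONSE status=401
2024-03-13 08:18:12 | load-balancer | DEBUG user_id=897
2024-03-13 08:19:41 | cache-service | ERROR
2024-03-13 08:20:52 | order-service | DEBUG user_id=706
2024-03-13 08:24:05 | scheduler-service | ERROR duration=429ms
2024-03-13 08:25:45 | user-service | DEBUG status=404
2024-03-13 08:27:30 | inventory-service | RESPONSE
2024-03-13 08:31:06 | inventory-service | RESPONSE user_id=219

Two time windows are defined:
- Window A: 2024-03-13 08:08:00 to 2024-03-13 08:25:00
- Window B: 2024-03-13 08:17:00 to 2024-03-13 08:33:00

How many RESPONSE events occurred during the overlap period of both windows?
1

To find overlap events:

1. Window A: 2024-03-13 08:08:00 to 2024-03-13 08:25:00
2. Window B: 2024-03-13 08:17:00 to 2024-03-13 08:33:00
3. Overlap period: 2024-03-13 08:17:00 to 2024-03-13 08:25:00
4. Count RESPONSE events in overlap: 1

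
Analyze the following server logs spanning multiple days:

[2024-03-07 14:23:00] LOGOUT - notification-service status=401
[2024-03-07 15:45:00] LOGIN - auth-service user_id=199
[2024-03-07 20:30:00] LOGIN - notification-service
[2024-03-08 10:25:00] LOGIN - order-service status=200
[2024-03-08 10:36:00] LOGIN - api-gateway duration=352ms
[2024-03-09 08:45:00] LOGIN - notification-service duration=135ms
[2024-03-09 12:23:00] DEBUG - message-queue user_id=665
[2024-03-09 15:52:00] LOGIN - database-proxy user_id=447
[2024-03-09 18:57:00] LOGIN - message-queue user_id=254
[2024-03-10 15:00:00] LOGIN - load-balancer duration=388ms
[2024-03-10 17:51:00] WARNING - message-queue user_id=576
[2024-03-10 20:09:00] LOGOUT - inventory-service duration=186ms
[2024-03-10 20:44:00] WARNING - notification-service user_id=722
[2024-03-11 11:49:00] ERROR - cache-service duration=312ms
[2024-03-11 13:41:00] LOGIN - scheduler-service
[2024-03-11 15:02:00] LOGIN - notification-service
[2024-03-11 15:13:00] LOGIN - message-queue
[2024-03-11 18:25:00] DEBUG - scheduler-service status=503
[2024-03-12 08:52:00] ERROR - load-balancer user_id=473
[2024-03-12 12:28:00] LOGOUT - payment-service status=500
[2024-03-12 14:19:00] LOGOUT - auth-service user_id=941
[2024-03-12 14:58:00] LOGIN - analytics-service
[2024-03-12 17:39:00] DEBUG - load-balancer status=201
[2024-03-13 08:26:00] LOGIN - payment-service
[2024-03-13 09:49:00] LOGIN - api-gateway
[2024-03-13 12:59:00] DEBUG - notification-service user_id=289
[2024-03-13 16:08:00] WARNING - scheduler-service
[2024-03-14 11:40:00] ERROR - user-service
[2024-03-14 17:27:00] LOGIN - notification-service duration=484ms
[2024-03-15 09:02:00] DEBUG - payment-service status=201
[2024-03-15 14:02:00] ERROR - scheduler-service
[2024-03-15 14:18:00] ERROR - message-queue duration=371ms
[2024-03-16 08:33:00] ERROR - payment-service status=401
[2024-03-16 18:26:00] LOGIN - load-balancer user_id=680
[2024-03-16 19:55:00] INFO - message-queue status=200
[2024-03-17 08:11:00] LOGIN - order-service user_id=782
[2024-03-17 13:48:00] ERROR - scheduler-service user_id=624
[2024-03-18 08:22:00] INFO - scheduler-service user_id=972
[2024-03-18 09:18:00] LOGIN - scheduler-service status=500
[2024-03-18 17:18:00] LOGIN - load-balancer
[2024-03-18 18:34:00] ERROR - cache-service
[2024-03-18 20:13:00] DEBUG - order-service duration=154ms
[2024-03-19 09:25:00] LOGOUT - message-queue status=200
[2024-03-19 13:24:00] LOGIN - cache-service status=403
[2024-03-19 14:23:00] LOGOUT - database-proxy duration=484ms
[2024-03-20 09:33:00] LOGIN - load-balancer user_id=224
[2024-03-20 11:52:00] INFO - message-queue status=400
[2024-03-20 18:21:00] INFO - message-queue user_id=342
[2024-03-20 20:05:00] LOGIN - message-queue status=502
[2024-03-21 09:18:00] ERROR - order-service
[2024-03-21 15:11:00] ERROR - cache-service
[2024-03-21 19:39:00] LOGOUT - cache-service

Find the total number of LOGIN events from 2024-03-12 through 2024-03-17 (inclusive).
6

To filter by date range:

1. Date range: 2024-03-12 through 2024-03-17, both dates inclusive
2. Filter for LOGIN events whose date falls in this range
3. Count matching events: 6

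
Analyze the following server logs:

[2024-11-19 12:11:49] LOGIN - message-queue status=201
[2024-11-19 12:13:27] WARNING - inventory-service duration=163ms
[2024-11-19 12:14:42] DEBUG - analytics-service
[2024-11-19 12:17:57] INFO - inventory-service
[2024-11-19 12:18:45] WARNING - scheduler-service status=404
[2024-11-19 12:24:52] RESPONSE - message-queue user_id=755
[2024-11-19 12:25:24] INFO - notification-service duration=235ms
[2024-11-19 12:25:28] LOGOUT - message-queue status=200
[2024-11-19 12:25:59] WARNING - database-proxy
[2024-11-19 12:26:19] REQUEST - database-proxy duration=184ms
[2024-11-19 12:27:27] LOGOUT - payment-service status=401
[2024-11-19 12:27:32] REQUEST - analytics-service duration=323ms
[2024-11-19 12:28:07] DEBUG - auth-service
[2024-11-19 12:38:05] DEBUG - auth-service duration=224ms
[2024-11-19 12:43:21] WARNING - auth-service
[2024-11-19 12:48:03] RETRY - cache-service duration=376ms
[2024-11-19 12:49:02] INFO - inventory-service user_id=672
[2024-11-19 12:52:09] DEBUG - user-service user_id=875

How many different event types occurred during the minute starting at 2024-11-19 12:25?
3

To count unique event types:

1. Filter events in the minute starting at 2024-11-19 12:25
2. Extract event types from matching entries
3. Count unique types: 3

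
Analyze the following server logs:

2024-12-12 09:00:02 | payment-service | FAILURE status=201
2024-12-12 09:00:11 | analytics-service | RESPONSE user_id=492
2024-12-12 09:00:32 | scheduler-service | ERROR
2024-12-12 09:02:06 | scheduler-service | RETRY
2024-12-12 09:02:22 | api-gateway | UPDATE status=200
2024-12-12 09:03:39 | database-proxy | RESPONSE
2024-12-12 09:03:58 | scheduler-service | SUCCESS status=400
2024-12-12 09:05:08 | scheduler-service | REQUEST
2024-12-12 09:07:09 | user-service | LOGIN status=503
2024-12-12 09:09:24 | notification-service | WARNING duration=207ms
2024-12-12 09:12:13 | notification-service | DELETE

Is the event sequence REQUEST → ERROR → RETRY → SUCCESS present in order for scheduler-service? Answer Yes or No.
No

To verify sequence order:

1. Find all events in sequence REQUEST → ERROR → RETRY → SUCCESS for scheduler-service
2. Extract their timestamps
3. Check if timestamps are in ascending order
4. Result: No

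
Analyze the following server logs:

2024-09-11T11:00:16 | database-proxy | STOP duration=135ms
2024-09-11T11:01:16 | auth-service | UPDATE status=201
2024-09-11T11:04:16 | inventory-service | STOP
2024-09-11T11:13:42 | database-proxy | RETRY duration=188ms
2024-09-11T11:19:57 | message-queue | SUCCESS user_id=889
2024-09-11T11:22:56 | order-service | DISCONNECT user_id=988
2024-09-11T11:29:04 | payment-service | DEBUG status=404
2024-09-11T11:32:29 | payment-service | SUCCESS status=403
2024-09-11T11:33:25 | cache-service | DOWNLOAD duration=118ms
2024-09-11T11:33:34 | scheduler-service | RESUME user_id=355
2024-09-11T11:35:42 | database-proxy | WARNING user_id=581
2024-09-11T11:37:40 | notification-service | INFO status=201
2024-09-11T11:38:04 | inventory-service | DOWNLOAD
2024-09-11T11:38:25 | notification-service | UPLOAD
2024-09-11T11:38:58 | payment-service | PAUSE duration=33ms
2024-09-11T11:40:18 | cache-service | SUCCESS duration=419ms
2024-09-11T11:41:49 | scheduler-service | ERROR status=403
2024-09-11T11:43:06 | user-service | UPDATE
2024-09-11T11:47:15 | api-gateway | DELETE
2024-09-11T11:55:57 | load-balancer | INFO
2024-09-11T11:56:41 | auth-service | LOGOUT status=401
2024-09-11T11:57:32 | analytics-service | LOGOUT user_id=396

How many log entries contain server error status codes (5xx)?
0

To find matching entries:

1. Pattern to match: server error status codes (5xx)
2. Scan each log entry for the pattern
3. Count matches: 0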